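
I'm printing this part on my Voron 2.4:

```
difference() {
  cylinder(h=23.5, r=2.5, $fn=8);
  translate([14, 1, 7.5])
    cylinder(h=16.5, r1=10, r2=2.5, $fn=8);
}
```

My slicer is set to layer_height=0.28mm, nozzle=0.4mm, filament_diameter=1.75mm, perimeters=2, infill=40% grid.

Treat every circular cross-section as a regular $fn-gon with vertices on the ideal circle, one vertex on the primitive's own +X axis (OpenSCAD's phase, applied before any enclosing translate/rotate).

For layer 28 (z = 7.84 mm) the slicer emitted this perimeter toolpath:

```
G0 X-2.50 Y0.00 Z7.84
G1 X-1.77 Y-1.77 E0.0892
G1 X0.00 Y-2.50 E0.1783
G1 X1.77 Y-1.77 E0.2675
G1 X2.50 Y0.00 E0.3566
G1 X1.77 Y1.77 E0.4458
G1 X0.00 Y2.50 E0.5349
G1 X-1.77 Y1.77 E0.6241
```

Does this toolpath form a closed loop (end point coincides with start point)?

Start point (G0): (-2.50, 0.00). End point (last G1): the path does not return to the start — open.

no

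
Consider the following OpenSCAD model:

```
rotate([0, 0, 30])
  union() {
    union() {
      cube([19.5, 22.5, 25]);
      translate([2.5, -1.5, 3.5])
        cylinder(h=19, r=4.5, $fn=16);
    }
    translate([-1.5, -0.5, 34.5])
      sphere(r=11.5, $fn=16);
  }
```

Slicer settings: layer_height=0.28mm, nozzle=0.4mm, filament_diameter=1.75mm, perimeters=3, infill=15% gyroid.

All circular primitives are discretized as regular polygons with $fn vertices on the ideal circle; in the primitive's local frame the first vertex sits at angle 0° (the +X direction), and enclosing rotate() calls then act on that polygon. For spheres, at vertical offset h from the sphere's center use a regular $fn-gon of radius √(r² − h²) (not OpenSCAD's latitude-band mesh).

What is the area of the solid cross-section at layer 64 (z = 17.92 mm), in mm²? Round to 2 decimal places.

485.04 mm²

At z = 17.92 mm: the cube (footprint 19.5×22.5) is included at this height (area 438.75 mm²); the r=4.5 cylinder at (2.5, -1.5) contributes a regular 16-gon of circumradius 4.5 (area = (16/2)·4.500²·sin(360°/16) = 61.99 mm²); Combining (union): the regions partially overlap — summed areas 500.74 mm² minus the doubly-counted overlap 15.71 mm² gives 485.04 mm² — area = 485.04 mm²; the sphere at (-1.5, -0.5) does not reach this height (|z−center|=16.580 > r=11.5); Taking the union: only that combined region is present, so the union is just that shape — area = 485.04 mm²; (whole slice rotated 30° about Z — lengths, areas and connectivity unchanged). Overall, the cross-section is a single solid region. Net area = 485.04 mm².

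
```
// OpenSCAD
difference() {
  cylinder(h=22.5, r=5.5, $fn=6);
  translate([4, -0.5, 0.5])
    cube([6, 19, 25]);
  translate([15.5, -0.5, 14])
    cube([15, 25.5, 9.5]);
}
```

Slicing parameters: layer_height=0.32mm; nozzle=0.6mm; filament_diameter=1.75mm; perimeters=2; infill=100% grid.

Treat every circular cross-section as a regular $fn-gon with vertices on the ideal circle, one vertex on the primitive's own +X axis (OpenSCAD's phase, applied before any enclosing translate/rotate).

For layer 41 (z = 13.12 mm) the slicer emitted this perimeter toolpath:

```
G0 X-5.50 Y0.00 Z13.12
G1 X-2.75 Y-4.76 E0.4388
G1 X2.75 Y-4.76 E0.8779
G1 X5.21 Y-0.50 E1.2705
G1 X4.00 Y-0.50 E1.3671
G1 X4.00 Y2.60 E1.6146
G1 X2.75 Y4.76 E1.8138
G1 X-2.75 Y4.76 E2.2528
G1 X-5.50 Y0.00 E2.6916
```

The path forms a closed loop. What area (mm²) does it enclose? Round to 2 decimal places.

Apply the shoelace formula to the sequence of (X, Y) vertices; enclosed area = 75.91 mm².

75.91 mm²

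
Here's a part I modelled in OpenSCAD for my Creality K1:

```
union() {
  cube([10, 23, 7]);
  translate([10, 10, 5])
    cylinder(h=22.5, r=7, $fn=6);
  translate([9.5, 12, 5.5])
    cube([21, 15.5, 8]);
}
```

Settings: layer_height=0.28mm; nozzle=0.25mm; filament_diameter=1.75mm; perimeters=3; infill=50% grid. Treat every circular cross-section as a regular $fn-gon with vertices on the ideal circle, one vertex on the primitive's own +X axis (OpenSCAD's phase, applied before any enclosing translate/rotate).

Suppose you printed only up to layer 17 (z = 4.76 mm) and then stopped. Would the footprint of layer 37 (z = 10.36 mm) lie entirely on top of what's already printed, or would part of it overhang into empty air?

part overhangs

Compare the two slices. At z = 4.76: the cube (footprint 10×23) is included at this height (area 230.00 mm²); the cylinder at (10, 10) is not intersected at this z (z outside [5, 27.5]); the cube at (9.5, 12) does not reach this height (z outside [5.5, 13.5]); Combining (union): only the 10×23 cube is present, so the union is just that shape — area = 230.00 mm². At z = 10.36: the cube does not reach this height (z outside [0, 7]); the cylinder at (10, 10): section is a regular 6-gon, circumradius r=7 (area = (6/2)·7.000²·sin(360°/6) = 127.31 mm²); the cube at (9.5, 12) is present — its section is the full 21×15.5 rectangle (area 325.50 mm²); Combining (union): the regions partially overlap — summed areas 452.81 mm² minus the doubly-counted overlap 21.01 mm² gives 431.79 mm² — area = 431.79 mm². Checking containment: at z = 10.36 the cross-section extends beyond the z = 4.76 cross-section by about 364.67 mm².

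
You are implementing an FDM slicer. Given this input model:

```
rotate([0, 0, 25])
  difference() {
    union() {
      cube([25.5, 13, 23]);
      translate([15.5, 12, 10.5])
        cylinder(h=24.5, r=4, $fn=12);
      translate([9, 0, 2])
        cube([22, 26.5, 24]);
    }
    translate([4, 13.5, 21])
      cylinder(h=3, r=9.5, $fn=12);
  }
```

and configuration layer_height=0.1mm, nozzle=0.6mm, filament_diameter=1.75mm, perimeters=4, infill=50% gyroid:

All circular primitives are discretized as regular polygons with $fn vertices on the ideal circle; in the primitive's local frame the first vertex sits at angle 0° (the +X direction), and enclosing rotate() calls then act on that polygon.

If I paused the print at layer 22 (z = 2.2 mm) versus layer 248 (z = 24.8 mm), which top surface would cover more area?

Layer 22 (z = 2.2): the cube is present — its section is the full 25.5×13 rectangle (area 331.50 mm²); the cylinder at (15.5, 12) does not reach this height (z outside [10.5, 35]); the 22×26.5 cube at (9, 0) contributes its full rectangle (area 583.00 mm²); Combining (union): the regions partially overlap — summed areas 914.50 mm² minus the doubly-counted overlap 214.50 mm² gives 700.00 mm² — area = 700.00 mm²; the cylinder at (4, 13.5) is absent (z outside [21, 24]); Taking the first minus the rest: none of the subtracted shapes is present at this height, so that combined region is unchanged — area = 700.00 mm²; (rotated 25° about Z; rotation is an isometry so areas/perimeters/island counts are preserved). So its area = 700.00 mm². Layer 248 (z = 24.8): the cube is absent (z outside [0, 23]); the r=4 cylinder at (15.5, 12) contributes a regular 12-gon of circumradius 4 (area = (12/2)·4.000²·sin(360°/12) = 48.00 mm²); the cube at (9, 0) is present — its section is the full 22×26.5 rectangle (area 583.00 mm²); Combining (union): the r=4 cylinder at (15.5, 12) lies entirely inside the 22×26.5 cube at (9, 0), so the union is just the 22×26.5 cube at (9, 0) — area = 583.00 mm²; the cylinder at (4, 13.5) is not intersected at this z (z outside [21, 24]); After the difference (first − rest): none of the subtracted shapes is present at this height, so that combined region is unchanged — area = 583.00 mm²; (whole slice rotated 25° about Z — lengths, areas and connectivity unchanged). So its area = 583.00 mm². Layer 22 is larger (700.00 vs 583.00 mm²).

layer 22 (z = 2.2 mm)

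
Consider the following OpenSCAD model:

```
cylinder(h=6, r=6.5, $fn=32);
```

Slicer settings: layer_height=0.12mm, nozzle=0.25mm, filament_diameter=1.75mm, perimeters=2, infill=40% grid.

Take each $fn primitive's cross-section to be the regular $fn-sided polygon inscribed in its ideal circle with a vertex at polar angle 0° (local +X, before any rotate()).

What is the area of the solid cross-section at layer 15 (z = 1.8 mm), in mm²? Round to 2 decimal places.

At z = 1.8 mm: the cylinder: section is a regular 32-gon, circumradius r=6.5 (area = (32/2)·6.500²·sin(360°/32) = 131.88 mm²). Overall, the cross-section is a single solid region. Net area = 131.88 mm².

131.88 mm²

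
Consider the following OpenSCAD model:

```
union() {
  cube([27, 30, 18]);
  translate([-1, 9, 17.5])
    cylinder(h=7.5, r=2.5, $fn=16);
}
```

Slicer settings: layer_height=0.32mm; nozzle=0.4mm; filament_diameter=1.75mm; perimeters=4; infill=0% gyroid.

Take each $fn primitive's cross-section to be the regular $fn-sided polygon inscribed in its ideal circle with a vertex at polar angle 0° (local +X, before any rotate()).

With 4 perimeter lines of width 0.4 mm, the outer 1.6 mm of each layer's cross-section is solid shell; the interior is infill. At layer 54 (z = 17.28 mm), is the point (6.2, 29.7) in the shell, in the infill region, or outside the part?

shell

At z = 17.28 mm: the cube (footprint 27×30) is included at this height; the cylinder at (-1, 9) is not intersected at this z (z outside [17.5, 25]); Taking the union: only the 27×30 cube is present, so the union is just that shape — 1 connected region. Overall, the cross-section is a single solid region. The nearest boundary edge runs (27.00, 30.00)→(0.00, 30.00); distance from the point to it = 0.30 mm. The point is inside the cross-section, 0.30 mm from the nearest boundary — within the 1.6 mm shell band (4 × 0.4).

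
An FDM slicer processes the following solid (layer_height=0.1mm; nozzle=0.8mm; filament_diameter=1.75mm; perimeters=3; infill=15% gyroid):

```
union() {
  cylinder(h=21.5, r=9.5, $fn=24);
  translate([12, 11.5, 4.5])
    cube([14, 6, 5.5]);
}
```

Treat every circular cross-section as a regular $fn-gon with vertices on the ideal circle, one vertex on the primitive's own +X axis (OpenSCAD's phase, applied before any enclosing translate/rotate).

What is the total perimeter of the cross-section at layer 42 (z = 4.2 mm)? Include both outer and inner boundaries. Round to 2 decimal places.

59.52 mm

At z = 4.2 mm: the r=9.5 cylinder gives a regular 24-gon of circumradius 9.5 (constant along its height) (perimeter = 2·24·9.500·sin(180°/24) = 59.52 mm); the cube at (12, 11.5) does not reach this height (z outside [4.5, 10]); Combining (union): only the r=9.5 cylinder is present, so the union is just that shape — boundary = 59.52 mm. Overall, the cross-section is a single solid region. Total boundary length (outer) = 59.52 mm.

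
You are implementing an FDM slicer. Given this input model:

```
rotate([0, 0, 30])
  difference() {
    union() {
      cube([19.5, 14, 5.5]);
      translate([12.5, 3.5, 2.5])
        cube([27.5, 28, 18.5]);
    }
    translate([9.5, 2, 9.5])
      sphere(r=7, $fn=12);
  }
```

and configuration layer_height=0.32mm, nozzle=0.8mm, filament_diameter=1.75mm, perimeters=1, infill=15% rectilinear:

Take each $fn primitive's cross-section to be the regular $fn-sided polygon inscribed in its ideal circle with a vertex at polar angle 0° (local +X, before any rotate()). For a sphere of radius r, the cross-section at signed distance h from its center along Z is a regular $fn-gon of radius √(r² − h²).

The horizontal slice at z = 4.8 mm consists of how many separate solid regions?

1

At z = 4.8 mm: the cube (footprint 19.5×14) is included at this height; the 27.5×28 cube at (12.5, 3.5) contributes its full rectangle; Combining (union): the regions partially overlap (shared area 73.50 mm²), so overlapping operands fuse into one piece — 1 connected region; the sphere at (9.5, 2): section is a regular 12-gon, circumradius = √(r²−h²) = √(7²−4.7²) = 5.187; Subtracting the remaining from the first: starting from the result so far, the r=7 sphere at (9.5, 2) partially overlaps it — only the 60.04 mm² overlap (of its 80.73 mm²) is removed, clipping the outline — 1 connected region; (rotated 30° about Z; rotation is an isometry so areas/perimeters/island counts are preserved). The result has 1 disconnected region.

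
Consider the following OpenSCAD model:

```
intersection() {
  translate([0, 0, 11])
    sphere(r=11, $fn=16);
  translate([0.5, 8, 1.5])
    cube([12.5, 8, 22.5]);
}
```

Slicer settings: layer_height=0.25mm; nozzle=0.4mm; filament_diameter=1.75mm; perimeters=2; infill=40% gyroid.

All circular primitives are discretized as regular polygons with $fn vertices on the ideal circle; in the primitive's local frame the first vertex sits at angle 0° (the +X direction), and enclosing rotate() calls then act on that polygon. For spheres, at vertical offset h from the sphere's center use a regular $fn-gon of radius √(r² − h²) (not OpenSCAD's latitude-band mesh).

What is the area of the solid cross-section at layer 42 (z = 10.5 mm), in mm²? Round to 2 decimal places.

12.81 mm²

At z = 10.5 mm: the r=11 sphere contributes a regular 16-gon of circumradius √(11²−0.5²) = 10.989 (area = (16/2)·10.989²·sin(360°/16) = 369.67 mm²); the cube at (0.5, 8) (footprint 12.5×8) is included at this height (area 100.00 mm²); After intersecting: the 12.5×8 cube at (0.5, 8) partially overlaps the r=11 sphere; clipping to the common part keeps 12.81 mm² — area = 12.81 mm². Overall, the cross-section is a single solid region. Net area = 12.81 mm².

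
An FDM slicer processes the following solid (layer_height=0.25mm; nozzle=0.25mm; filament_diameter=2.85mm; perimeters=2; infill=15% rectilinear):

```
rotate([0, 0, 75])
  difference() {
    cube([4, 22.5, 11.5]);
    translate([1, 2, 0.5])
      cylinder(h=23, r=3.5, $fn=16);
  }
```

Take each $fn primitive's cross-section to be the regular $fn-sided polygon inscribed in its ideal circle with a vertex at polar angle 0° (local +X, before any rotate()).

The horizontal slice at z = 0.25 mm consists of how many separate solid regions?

1

At z = 0.25 mm: the cube (footprint 4×22.5) is included at this height; the cylinder at (1, 2) is not intersected at this z (z outside [0.5, 23.5]); Subtracting the remaining from the first: none of the subtracted shapes is present at this height, so the 4×22.5 cube is unchanged — 1 connected region; (rotated 75° about Z; rotation is an isometry so areas/perimeters/island counts are preserved). The result has 1 disconnected region.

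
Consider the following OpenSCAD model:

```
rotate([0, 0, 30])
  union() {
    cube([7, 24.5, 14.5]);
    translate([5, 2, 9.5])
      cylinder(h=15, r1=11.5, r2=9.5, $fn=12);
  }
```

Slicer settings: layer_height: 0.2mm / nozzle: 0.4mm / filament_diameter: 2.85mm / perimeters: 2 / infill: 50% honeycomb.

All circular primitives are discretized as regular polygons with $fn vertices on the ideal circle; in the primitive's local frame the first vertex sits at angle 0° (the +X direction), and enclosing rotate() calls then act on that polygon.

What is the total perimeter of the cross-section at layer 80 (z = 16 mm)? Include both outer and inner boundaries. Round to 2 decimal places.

At z = 16 mm: the cube is not intersected at this z (z outside [0, 14.5]); the cone at (5, 2): at t=0.433 of its height the radius interpolates to r₁+(r₂−r₁)t = 10.633, giving a regular 12-gon of that circumradius (perimeter = 2·12·10.633·sin(180°/12) = 66.05 mm); Taking the union: only the cone at (5, 2) is present, so the union is just that shape — boundary = 66.05 mm; (whole slice rotated 30° about Z — lengths, areas and connectivity unchanged). Overall, the cross-section is a single solid region. Total boundary length (outer) = 66.05 mm.

66.05 mm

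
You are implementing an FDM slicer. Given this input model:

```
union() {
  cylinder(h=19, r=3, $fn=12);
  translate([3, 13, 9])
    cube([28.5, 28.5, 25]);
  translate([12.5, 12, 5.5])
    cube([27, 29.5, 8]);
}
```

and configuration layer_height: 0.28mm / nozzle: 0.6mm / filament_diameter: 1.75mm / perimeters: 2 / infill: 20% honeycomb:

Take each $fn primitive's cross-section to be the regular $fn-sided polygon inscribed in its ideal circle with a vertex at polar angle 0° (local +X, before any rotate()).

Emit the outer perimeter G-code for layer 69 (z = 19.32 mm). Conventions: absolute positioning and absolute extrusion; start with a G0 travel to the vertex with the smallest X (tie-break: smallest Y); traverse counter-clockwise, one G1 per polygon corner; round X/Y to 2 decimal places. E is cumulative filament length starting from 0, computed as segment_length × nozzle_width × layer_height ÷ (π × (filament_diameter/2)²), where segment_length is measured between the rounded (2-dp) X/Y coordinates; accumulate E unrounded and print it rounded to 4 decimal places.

At z = 19.32 mm: the cylinder is absent (z outside [0, 19]); the cube at (3, 13) is present — its section is the full 28.5×28.5 rectangle; the cube at (12.5, 12) is not intersected at this z (z outside [5.5, 13.5]); Merging all regions: only the 28.5×28.5 cube at (3, 13) is present, so the union is just that shape — 1 connected region. The outline is a single polygon with 4 vertices. Extrusion per mm of travel: 0.6 × 0.28 / (π × 0.875²) = 0.069846. Accumulating E over each segment gives final E = 7.9625.

G0 X3.00 Y13.00 Z19.32
G1 X31.50 Y13.00 E1.9906
G1 X31.50 Y41.50 E3.9812
G1 X3.00 Y41.50 E5.9719
G1 X3.00 Y13.00 E7.9625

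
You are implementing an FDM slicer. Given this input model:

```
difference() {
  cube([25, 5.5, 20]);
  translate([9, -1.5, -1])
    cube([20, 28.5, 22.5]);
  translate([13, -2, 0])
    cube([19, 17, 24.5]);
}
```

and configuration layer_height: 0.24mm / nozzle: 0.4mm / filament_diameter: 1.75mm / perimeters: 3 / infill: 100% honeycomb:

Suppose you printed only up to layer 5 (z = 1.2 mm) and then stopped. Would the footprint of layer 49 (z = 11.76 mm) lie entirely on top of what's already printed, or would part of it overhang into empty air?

Compare the two slices. At z = 1.2: the cube (footprint 25×5.5) is included at this height (area 137.50 mm²); the cube at (9, -1.5) (footprint 20×28.5) is included at this height (area 570.00 mm²); the cube at (13, -2) (footprint 19×17) is included at this height (area 323.00 mm²); Subtracting the remaining from the first: starting from the 25×5.5 cube (137.50 mm²), the 20×28.5 cube at (9, -1.5) partially overlaps it — only the 88.00 mm² overlap (of its 570.00 mm²) is removed, clipping the outline; the 19×17 cube at (13, -2) misses the remaining region (no effect) — area = 49.50 mm². At z = 11.76: the cube is present — its section is the full 25×5.5 rectangle (area 137.50 mm²); the cube at (9, -1.5) is present — its section is the full 20×28.5 rectangle (area 570.00 mm²); the cube at (13, -2) is present — its section is the full 19×17 rectangle (area 323.00 mm²); Taking the first minus the rest: starting from the 25×5.5 cube (137.50 mm²), the 20×28.5 cube at (9, -1.5) partially overlaps it — only the 88.00 mm² overlap (of its 570.00 mm²) is removed, clipping the outline; the 19×17 cube at (13, -2) misses the remaining region (no effect) — area = 49.50 mm². Checking containment: the cross-section at z = 11.76 is a subset of the cross-section at z = 1.2.

entirely on top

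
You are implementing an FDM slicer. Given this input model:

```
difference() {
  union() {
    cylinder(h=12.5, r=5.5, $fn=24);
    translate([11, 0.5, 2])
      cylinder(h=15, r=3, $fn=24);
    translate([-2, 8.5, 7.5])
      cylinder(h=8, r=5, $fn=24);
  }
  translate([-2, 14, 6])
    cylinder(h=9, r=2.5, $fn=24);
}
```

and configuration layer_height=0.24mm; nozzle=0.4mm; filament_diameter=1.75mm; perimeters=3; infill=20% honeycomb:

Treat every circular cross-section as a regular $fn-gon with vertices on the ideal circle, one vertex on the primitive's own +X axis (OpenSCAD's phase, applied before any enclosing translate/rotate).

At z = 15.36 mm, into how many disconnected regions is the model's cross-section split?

At z = 15.36 mm: the cylinder does not reach this height (z outside [0, 12.5]); the cylinder at (11, 0.5): section is a regular 24-gon, circumradius r=3; the r=5 cylinder at (-2, 8.5) gives a regular 24-gon of circumradius 5 (constant along its height); Combining (union): the 2 present regions are separate (no shared area or edge), so areas and boundary lengths simply add and each stays a separate island — 2 connected regions; the cylinder at (-2, 14) does not reach this height (z outside [6, 15]); Subtracting the remaining from the first: none of the subtracted shapes is present at this height, so the result so far is unchanged — 2 connected regions. The result has 2 disconnected regions.

2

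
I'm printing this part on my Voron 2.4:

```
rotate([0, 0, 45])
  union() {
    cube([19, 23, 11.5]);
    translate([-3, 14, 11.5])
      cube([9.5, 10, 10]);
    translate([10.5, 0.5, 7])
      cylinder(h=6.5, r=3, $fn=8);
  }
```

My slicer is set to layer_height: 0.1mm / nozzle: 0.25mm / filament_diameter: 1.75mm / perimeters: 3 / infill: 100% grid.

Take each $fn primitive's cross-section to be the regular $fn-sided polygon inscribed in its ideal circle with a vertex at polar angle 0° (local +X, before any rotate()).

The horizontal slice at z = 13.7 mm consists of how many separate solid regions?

At z = 13.7 mm: the cube is absent (z outside [0, 11.5]); the cube at (-3, 14) (footprint 9.5×10) is included at this height; the cylinder at (10.5, 0.5) does not reach this height (z outside [7, 13.5]); Taking the union: only the 9.5×10 cube at (-3, 14) is present, so the union is just that shape — 1 connected region; (whole slice rotated 45° about Z — lengths, areas and connectivity unchanged). The result has 1 disconnected region.

1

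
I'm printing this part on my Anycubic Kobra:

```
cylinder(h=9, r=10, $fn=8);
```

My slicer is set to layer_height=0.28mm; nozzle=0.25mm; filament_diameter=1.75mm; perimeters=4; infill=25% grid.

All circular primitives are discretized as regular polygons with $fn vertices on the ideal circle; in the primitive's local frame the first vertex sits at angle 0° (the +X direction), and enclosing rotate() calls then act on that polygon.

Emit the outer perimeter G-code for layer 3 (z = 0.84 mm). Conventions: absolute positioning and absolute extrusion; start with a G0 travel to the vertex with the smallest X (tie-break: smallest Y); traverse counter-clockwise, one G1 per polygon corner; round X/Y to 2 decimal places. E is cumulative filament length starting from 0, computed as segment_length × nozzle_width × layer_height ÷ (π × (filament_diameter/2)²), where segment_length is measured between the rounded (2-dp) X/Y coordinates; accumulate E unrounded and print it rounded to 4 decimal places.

At z = 0.84 mm: the cylinder: section is a regular 8-gon, circumradius r=10. The outline is a single polygon with 8 vertices. Extrusion per mm of travel: 0.25 × 0.28 / (π × 0.875²) = 0.029103. Accumulating E over each segment gives final E = 1.7818.

G0 X-10.00 Y0.00 Z0.84
G1 X-7.07 Y-7.07 E0.2227
G1 X0.00 Y-10.00 E0.4454
G1 X7.07 Y-7.07 E0.6682
G1 X10.00 Y0.00 E0.8909
G1 X7.07 Y7.07 E1.1136
G1 X0.00 Y10.00 E1.3363
G1 X-7.07 Y7.07 E1.5591
G1 X-10.00 Y0.00 E1.7818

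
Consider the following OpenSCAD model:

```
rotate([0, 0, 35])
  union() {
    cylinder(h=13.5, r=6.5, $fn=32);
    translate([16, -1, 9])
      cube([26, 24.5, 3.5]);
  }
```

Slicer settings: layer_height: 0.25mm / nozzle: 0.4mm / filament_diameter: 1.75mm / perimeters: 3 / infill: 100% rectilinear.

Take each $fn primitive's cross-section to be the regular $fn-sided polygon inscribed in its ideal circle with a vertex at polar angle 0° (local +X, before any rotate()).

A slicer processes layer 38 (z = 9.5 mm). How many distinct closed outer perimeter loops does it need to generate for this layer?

2

At z = 9.5 mm: the r=6.5 cylinder contributes a regular 32-gon of circumradius 6.5; the 26×24.5 cube at (16, -1) contributes its full rectangle; Combining (union): the 2 present regions are separate (no shared area or edge), so areas and boundary lengths simply add and each stays a separate island — 2 connected regions; (rotated 35° about Z; rotation is an isometry so areas/perimeters/island counts are preserved). The result has 2 disconnected regions.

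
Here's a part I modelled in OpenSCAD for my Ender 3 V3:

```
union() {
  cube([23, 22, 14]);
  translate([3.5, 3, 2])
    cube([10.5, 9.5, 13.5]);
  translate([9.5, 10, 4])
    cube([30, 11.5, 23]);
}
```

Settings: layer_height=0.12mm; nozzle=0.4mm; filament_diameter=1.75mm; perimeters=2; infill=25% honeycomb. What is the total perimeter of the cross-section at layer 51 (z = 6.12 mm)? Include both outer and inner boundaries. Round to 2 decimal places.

123.00 mm

At z = 6.12 mm: the 23×22 cube contributes its full rectangle (perimeter 90.00 mm); the cube at (3.5, 3) (footprint 10.5×9.5) is included at this height (perimeter 40.00 mm); the cube at (9.5, 10) is present — its section is the full 30×11.5 rectangle (perimeter 83.00 mm); Combining (union): the regions partially overlap (shared area 255.00 mm²), so the edge portions inside another operand are dropped and the merged outline is re-measured after clipping — boundary = 123.00 mm. Overall, the cross-section is a single solid region. Total boundary length (outer) = 123.00 mm.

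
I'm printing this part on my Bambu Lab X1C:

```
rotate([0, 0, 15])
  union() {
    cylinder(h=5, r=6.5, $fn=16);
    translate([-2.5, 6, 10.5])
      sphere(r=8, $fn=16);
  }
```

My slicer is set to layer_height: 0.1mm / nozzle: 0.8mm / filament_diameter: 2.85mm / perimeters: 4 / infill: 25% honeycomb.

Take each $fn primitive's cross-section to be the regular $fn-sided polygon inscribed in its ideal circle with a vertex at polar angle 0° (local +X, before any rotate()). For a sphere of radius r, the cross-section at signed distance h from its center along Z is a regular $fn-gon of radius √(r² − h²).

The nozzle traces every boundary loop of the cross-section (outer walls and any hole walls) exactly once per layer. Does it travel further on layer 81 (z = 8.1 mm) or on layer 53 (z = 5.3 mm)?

layer 81 (z = 8.1 mm)

Layer 81 (z = 8.1): the cylinder does not reach this height (z outside [0, 5]); the r=8 sphere at (-2.5, 6) contributes a regular 16-gon of circumradius √(8²−2.4²) = 7.632 (perimeter = 2·16·7.632·sin(180°/16) = 47.64 mm); Taking the union: only the r=8 sphere at (-2.5, 6) is present, so the union is just that shape — boundary = 47.64 mm; (rotated 15° about Z; rotation is an isometry so areas/perimeters/island counts are preserved). So its perimeter = 47.64 mm. Layer 53 (z = 5.3): the cylinder is not intersected at this z (z outside [0, 5]); the r=8 sphere at (-2.5, 6) contributes a regular 16-gon of circumradius √(8²−5.2²) = 6.079 (perimeter = 2·16·6.079·sin(180°/16) = 37.95 mm); Taking the union: only the r=8 sphere at (-2.5, 6) is present, so the union is just that shape — boundary = 37.95 mm; (rotated 15° about Z; rotation is an isometry so areas/perimeters/island counts are preserved). So its perimeter = 37.95 mm. Layer 81 is larger (47.64 vs 37.95 mm).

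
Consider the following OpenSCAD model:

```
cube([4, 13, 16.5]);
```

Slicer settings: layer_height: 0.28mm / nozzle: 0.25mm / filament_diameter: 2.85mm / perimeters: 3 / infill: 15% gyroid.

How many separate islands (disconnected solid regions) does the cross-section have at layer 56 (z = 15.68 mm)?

1

At z = 15.68 mm: the cube (footprint 4×13) is included at this height. Overall, the cross-section is a single solid region. Island count = 1.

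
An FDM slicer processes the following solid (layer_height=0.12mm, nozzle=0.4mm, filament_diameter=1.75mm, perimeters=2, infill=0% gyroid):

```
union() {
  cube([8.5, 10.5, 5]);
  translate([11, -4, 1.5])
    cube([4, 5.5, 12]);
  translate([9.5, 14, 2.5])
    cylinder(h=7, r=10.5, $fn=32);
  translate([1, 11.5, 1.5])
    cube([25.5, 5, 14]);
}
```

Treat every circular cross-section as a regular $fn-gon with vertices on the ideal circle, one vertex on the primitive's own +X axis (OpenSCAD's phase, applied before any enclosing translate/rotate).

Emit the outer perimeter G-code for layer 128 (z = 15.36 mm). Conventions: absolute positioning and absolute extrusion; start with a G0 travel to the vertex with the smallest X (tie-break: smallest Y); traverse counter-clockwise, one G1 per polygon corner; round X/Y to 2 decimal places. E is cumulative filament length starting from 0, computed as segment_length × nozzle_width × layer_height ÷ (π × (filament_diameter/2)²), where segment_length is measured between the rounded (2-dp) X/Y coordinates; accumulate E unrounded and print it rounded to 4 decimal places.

G0 X1.00 Y11.50 Z15.36
G1 X26.50 Y11.50 E0.5089
G1 X26.50 Y16.50 E0.6087
G1 X1.00 Y16.50 E1.1175
G1 X1.00 Y11.50 E1.2173

At z = 15.36 mm: the cube is not intersected at this z (z outside [0, 5]); the cube at (11, -4) does not reach this height (z outside [1.5, 13.5]); the cylinder at (9.5, 14) is not intersected at this z (z outside [2.5, 9.5]); the 25.5×5 cube at (1, 11.5) contributes its full rectangle; Combining (union): only the 25.5×5 cube at (1, 11.5) is present, so the union is just that shape — 1 connected region. The outline is a single polygon with 4 vertices. Extrusion per mm of travel: 0.4 × 0.12 / (π × 0.875²) = 0.019956. Accumulating E over each segment gives final E = 1.2173.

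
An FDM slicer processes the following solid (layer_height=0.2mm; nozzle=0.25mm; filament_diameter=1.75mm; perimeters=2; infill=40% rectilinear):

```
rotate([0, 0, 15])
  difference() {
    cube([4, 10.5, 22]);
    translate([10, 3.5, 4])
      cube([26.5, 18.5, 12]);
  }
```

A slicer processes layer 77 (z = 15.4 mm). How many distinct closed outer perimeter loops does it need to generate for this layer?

1

At z = 15.4 mm: the 4×10.5 cube contributes its full rectangle; the cube at (10, 3.5) (footprint 26.5×18.5) is included at this height; Subtracting the remaining from the first: starting from the 4×10.5 cube, the 26.5×18.5 cube at (10, 3.5) misses the remaining region (no effect) — 1 connected region; (rotated 15° about Z; rotation is an isometry so areas/perimeters/island counts are preserved). The result has 1 disconnected region.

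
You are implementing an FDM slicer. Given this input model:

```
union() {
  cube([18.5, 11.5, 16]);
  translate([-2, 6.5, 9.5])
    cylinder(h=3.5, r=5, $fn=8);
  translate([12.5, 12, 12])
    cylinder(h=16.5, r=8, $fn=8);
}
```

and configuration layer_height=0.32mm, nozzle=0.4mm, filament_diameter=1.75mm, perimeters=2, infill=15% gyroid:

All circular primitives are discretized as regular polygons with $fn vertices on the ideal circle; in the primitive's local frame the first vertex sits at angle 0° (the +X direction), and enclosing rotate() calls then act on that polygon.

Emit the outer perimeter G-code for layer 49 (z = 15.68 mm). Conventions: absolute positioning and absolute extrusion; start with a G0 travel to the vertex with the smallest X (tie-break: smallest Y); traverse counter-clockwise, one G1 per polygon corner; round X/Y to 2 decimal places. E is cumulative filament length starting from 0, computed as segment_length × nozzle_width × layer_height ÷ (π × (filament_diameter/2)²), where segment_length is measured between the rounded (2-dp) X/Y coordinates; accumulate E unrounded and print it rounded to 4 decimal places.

G0 X0.00 Y0.00 Z15.68
G1 X18.50 Y0.00 E0.9845
G1 X18.50 Y7.17 E1.3661
G1 X20.50 Y12.00 E1.6443
G1 X18.16 Y17.66 E1.9702
G1 X12.50 Y20.00 E2.2961
G1 X6.84 Y17.66 E2.6220
G1 X4.50 Y12.00 E2.9480
G1 X4.71 Y11.50 E2.9768
G1 X0.00 Y11.50 E3.2275
G1 X0.00 Y0.00 E3.8395

At z = 15.68 mm: the 18.5×11.5 cube contributes its full rectangle; the cylinder at (-2, 6.5) is not intersected at this z (z outside [9.5, 13]); the r=8 cylinder at (12.5, 12) gives a regular 8-gon of circumradius 8 (constant along its height); Taking the union: the regions partially overlap (shared area 78.73 mm²), so overlapping operands fuse into one piece — 1 connected region. The outline is a single polygon with 10 vertices. Extrusion per mm of travel: 0.4 × 0.32 / (π × 0.875²) = 0.053216. Accumulating E over each segment gives final E = 3.8395.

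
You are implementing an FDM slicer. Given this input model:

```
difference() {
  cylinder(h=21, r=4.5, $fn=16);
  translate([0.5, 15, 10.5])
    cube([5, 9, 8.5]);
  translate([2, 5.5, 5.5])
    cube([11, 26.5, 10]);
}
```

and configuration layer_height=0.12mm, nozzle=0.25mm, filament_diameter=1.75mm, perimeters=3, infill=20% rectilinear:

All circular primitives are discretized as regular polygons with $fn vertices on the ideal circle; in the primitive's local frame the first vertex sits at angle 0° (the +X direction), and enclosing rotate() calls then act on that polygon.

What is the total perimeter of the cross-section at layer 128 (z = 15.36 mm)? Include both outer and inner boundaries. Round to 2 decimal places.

28.09 mm

At z = 15.36 mm: the r=4.5 cylinder gives a regular 16-gon of circumradius 4.5 (constant along its height) (perimeter = 2·16·4.500·sin(180°/16) = 28.09 mm); the 5×9 cube at (0.5, 15) contributes its full rectangle (perimeter 28.00 mm); the 11×26.5 cube at (2, 5.5) contributes its full rectangle (perimeter 75.00 mm); After the difference (first − rest): starting from the r=4.5 cylinder, the 5×9 cube at (0.5, 15) misses the remaining region (no effect); the 11×26.5 cube at (2, 5.5) misses the remaining region (no effect) — boundary = 28.09 mm. Overall, the cross-section is a single solid region. Total boundary length (outer) = 28.09 mm.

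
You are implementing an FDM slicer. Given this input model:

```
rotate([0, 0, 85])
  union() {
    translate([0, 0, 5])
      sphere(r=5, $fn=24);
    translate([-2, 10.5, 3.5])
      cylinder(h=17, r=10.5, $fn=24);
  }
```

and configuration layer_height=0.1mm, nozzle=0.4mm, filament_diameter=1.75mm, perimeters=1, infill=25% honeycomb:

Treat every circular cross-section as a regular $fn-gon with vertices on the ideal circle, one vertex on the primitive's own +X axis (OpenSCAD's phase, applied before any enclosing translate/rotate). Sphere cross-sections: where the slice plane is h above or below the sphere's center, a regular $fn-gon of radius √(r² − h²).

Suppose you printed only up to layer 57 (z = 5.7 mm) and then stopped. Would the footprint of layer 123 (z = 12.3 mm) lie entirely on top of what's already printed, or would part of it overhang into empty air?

Compare the two slices. At z = 5.7: the r=5 sphere slices to a regular 24-gon of circumradius 4.951 (√(r²−h²) with h=0.7 from center) (area = (24/2)·4.951²·sin(360°/24) = 76.12 mm²); the r=10.5 cylinder at (-2, 10.5) contributes a regular 24-gon of circumradius 10.5 (area = (24/2)·10.500²·sin(360°/24) = 342.42 mm²); Combining (union): the regions partially overlap — summed areas 418.54 mm² minus the doubly-counted overlap 31.88 mm² gives 386.67 mm² — area = 386.67 mm²; (rotated 85° about Z; rotation is an isometry so areas/perimeters/island counts are preserved). At z = 12.3: the sphere is absent (|z−center|=7.300 > r=5); the cylinder at (-2, 10.5): section is a regular 24-gon, circumradius r=10.5 (area = (24/2)·10.500²·sin(360°/24) = 342.42 mm²); Combining (union): only the r=10.5 cylinder at (-2, 10.5) is present, so the union is just that shape — area = 342.42 mm²; (rotated 85° about Z; rotation is an isometry so areas/perimeters/island counts are preserved). Checking containment: the cross-section at z = 12.3 is a subset of the cross-section at z = 5.7.

entirely on top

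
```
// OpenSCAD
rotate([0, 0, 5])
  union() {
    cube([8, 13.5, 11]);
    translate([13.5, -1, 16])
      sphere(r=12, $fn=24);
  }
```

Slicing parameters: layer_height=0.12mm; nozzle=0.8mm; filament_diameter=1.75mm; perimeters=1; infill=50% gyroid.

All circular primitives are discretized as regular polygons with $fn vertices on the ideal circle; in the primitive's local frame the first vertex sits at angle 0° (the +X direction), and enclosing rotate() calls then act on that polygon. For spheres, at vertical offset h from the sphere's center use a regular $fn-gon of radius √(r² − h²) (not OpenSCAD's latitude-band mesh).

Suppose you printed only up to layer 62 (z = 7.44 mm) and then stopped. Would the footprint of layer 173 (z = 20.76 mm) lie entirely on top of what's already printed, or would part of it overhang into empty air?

part overhangs

Compare the two slices. At z = 7.44: the cube (footprint 8×13.5) is included at this height (area 108.00 mm²); the r=12 sphere at (13.5, -1) slices to a regular 24-gon of circumradius 8.410 (√(r²−h²) with h=8.56 from center) (area = (24/2)·8.410²·sin(360°/24) = 219.66 mm²); Merging all regions: the regions partially overlap — summed areas 327.66 mm² minus the doubly-counted overlap 9.67 mm² gives 318.00 mm² — area = 318.00 mm²; (rotated 5° about Z; rotation is an isometry so areas/perimeters/island counts are preserved). At z = 20.76: the cube does not reach this height (z outside [0, 11]); the sphere at (13.5, -1): section is a regular 24-gon, circumradius = √(r²−h²) = √(12²−4.76²) = 11.016 (area = (24/2)·11.016²·sin(360°/24) = 376.87 mm²); Merging all regions: only the r=12 sphere at (13.5, -1) is present, so the union is just that shape — area = 376.87 mm²; (whole slice rotated 5° about Z — lengths, areas and connectivity unchanged). Checking containment: at z = 20.76 the cross-section extends beyond the z = 7.44 cross-section by about 135.71 mm².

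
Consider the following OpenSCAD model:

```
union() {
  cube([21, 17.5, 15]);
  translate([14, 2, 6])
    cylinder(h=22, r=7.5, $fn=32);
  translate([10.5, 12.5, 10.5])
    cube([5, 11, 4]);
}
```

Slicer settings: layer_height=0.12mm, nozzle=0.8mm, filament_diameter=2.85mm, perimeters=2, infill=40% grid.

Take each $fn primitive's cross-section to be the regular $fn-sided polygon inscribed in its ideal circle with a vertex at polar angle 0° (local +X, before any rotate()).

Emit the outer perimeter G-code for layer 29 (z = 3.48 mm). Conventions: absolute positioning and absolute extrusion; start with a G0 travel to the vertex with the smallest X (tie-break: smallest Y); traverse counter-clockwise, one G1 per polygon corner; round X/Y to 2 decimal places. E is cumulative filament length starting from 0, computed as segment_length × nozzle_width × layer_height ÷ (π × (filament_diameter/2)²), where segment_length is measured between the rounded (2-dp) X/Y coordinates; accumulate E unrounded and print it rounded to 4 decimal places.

At z = 3.48 mm: the cube is present — its section is the full 21×17.5 rectangle; the cylinder at (14, 2) is not intersected at this z (z outside [6, 28]); the cube at (10.5, 12.5) is not intersected at this z (z outside [10.5, 14.5]); Taking the union: only the 21×17.5 cube is present, so the union is just that shape — 1 connected region. The outline is a single polygon with 4 vertices. Extrusion per mm of travel: 0.8 × 0.12 / (π × 1.425²) = 0.015048. Accumulating E over each segment gives final E = 1.1587.

G0 X0.00 Y0.00 Z3.48
G1 X21.00 Y0.00 E0.3160
G1 X21.00 Y17.50 E0.5794
G1 X0.00 Y17.50 E0.8954
G1 X0.00 Y0.00 E1.1587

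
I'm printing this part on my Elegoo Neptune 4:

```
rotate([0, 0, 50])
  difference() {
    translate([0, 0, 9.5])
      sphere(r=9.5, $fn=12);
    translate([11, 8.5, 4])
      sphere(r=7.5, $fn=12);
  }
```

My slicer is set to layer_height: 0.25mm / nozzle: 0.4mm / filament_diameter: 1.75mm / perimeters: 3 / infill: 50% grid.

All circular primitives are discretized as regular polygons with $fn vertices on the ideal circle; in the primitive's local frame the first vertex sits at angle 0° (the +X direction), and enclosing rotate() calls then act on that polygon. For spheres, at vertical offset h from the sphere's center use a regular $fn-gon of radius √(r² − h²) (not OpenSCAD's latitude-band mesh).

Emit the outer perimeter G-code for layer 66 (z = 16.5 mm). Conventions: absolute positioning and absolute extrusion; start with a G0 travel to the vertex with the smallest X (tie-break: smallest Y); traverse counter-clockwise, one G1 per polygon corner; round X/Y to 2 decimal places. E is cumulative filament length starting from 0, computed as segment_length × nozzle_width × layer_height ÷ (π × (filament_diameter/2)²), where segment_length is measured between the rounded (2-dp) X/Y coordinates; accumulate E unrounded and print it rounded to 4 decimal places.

G0 X-6.33 Y1.12 Z16.50
G1 X-6.04 Y-2.20 E0.1386
G1 X-4.13 Y-4.92 E0.2767
G1 X-1.12 Y-6.33 E0.4149
G1 X2.20 Y-6.04 E0.5535
G1 X4.92 Y-4.13 E0.6917
G1 X6.33 Y-1.12 E0.8299
G1 X6.04 Y2.20 E0.9684
G1 X4.13 Y4.92 E1.1066
G1 X1.12 Y6.33 E1.2448
G1 X-2.20 Y6.04 E1.3833
G1 X-4.92 Y4.13 E1.5215
G1 X-6.33 Y1.12 E1.6597

At z = 16.5 mm: the sphere: section is a regular 12-gon, circumradius = √(r²−h²) = √(9.5²−7²) = 6.423; the sphere at (11, 8.5) is not intersected at this z (|z−center|=12.500 > r=7.5); After the difference (first − rest): none of the subtracted shapes is present at this height, so the r=9.5 sphere is unchanged — 1 connected region; (rotated 50° about Z; rotation is an isometry so areas/perimeters/island counts are preserved). The outline is a single polygon with 12 vertices. Extrusion per mm of travel: 0.4 × 0.25 / (π × 0.875²) = 0.041575. Accumulating E over each segment gives final E = 1.6597.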